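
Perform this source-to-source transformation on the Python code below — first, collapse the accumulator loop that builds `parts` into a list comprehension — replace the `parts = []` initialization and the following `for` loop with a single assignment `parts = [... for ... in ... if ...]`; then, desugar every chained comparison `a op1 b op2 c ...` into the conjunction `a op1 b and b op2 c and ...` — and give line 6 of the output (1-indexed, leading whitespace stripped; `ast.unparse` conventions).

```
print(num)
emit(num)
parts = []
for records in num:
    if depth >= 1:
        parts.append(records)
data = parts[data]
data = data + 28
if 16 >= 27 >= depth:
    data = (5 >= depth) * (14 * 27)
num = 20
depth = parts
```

Transformed code:
print(num)
emit(num)
parts = [records for records in num if depth >= 1]
data = parts[data]
data = data + 28
if 16 >= 27 and 27 >= depth:
    data = (5 >= depth) * (14 * 27)
num = 20
depth = parts

if 16 >= 27 and 27 >= depth:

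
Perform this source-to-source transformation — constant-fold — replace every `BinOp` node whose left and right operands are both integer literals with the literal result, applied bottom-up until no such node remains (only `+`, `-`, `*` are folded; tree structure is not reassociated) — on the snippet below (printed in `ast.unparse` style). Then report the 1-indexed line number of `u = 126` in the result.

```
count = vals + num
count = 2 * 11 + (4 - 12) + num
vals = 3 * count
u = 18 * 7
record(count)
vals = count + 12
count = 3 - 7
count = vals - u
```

Transformed code:
count = vals + num
count = 14 + num
vals = 3 * count
u = 126
record(count)
vals = count + 12
count = -4
count = vals - u

4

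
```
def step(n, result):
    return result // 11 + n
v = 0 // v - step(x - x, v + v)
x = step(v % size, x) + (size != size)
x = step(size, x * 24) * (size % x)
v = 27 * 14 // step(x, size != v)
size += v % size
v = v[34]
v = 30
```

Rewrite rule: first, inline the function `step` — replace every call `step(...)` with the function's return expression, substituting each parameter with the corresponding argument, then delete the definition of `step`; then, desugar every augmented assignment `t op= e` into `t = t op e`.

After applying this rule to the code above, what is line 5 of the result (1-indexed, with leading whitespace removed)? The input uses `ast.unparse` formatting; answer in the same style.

size = size + v % size

Transformed code:
v = 0 // v - ((v + v) // 11 + (x - x))
x = x // 11 + v % size + (size != size)
x = (x * 24 // 11 + size) * (size % x)
v = 27 * 14 // ((size != v) // 11 + x)
size = size + v % size
v = v[34]
v = 30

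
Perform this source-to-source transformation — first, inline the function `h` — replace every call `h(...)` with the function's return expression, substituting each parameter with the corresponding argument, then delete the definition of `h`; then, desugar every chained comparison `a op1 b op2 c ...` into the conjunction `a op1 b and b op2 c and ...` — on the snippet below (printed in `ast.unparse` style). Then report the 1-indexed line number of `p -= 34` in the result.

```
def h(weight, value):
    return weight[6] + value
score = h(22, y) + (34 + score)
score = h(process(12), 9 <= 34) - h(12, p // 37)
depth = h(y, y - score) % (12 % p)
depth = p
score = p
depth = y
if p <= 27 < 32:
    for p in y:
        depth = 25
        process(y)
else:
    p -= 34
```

12

Transformed code:
score = 22[6] + y + (34 + score)
score = process(12)[6] + (9 <= 34) - (12[6] + p // 37)
depth = (y[6] + (y - score)) % (12 % p)
depth = p
score = p
depth = y
if p <= 27 and 27 < 32:
    for p in y:
        depth = 25
        process(y)
else:
    p -= 34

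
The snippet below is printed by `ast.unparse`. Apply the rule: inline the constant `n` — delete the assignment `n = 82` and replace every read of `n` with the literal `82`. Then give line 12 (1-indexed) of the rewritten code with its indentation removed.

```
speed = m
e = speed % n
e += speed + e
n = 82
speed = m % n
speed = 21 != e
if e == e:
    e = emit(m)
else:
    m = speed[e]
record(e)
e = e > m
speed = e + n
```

Transformed code:
speed = m
e = speed % 82
e += speed + e
speed = m % 82
speed = 21 != e
if e == e:
    e = emit(m)
else:
    m = speed[e]
record(e)
e = e > m
speed = e + 82

speed = e + 82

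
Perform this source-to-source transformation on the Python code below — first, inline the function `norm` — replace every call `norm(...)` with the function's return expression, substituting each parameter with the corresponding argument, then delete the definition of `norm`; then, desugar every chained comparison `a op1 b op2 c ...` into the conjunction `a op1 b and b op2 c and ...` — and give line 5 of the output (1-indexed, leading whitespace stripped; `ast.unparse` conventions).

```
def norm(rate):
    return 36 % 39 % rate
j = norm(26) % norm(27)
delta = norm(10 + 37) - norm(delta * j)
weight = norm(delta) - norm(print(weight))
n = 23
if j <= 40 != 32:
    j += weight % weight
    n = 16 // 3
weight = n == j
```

if j <= 40 and 40 != 32:

Transformed code:
j = 36 % 39 % 26 % (36 % 39 % 27)
delta = 36 % 39 % (10 + 37) - 36 % 39 % (delta * j)
weight = 36 % 39 % delta - 36 % 39 % print(weight)
n = 23
if j <= 40 and 40 != 32:
    j += weight % weight
    n = 16 // 3
weight = n == j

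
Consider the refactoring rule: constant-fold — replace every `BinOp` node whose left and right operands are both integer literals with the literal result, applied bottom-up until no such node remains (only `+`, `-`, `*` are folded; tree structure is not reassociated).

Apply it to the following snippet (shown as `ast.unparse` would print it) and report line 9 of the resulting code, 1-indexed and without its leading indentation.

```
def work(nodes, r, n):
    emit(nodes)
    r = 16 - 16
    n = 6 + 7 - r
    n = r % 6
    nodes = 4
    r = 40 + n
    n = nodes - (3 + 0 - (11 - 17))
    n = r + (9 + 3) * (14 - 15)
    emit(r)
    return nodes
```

n = r + -12

Transformed code:
def work(nodes, r, n):
    emit(nodes)
    r = 0
    n = 13 - r
    n = r % 6
    nodes = 4
    r = 40 + n
    n = nodes - 9
    n = r + -12
    emit(r)
    return nodes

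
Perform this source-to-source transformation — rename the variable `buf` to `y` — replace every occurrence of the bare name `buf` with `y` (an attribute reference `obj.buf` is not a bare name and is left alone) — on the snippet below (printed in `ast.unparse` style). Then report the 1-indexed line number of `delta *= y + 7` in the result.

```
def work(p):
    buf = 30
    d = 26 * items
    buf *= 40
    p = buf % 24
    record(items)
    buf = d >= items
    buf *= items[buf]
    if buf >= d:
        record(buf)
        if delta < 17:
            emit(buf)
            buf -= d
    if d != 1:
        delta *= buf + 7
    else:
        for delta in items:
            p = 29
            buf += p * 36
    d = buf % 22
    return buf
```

Transformed code:
def work(p):
    y = 30
    d = 26 * items
    y *= 40
    p = y % 24
    record(items)
    y = d >= items
    y *= items[y]
    if y >= d:
        record(y)
        if delta < 17:
            emit(y)
            y -= d
    if d != 1:
        delta *= y + 7
    else:
        for delta in items:
            p = 29
            y += p * 36
    d = y % 22
    return y

15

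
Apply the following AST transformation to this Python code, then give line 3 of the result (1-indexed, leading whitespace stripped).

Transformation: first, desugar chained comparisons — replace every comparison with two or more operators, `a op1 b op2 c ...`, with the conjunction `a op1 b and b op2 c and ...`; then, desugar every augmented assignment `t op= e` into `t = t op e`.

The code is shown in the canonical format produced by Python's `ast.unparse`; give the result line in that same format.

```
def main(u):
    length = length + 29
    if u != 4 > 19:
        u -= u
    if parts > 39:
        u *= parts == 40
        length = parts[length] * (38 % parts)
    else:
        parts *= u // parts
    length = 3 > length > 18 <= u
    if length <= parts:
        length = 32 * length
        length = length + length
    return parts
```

if u != 4 and 4 > 19:

Transformed code:
def main(u):
    length = length + 29
    if u != 4 and 4 > 19:
        u = u - u
    if parts > 39:
        u = u * (parts == 40)
        length = parts[length] * (38 % parts)
    else:
        parts = parts * (u // parts)
    length = 3 > length and length > 18 and (18 <= u)
    if length <= parts:
        length = 32 * length
        length = length + length
    return parts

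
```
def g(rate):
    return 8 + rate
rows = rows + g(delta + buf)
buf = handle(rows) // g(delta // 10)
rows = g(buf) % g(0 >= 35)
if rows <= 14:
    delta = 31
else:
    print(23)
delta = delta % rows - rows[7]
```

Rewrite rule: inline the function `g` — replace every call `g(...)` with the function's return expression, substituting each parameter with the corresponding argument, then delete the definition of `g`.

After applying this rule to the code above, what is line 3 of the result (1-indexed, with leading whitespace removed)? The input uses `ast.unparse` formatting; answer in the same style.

rows = (8 + buf) % (8 + (0 >= 35))

Transformed code:
rows = rows + (8 + (delta + buf))
buf = handle(rows) // (8 + delta // 10)
rows = (8 + buf) % (8 + (0 >= 35))
if rows <= 14:
    delta = 31
else:
    print(23)
delta = delta % rows - rows[7]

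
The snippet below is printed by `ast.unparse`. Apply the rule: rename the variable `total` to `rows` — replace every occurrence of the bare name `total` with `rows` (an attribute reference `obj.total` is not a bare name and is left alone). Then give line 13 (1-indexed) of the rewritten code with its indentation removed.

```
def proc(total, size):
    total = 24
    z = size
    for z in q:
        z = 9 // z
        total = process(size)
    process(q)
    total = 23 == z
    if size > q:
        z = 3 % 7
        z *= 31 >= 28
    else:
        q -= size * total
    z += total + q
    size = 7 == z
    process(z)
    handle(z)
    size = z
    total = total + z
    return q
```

q -= size * rows

Transformed code:
def proc(rows, size):
    rows = 24
    z = size
    for z in q:
        z = 9 // z
        rows = process(size)
    process(q)
    rows = 23 == z
    if size > q:
        z = 3 % 7
        z *= 31 >= 28
    else:
        q -= size * rows
    z += rows + q
    size = 7 == z
    process(z)
    handle(z)
    size = z
    rows = rows + z
    return q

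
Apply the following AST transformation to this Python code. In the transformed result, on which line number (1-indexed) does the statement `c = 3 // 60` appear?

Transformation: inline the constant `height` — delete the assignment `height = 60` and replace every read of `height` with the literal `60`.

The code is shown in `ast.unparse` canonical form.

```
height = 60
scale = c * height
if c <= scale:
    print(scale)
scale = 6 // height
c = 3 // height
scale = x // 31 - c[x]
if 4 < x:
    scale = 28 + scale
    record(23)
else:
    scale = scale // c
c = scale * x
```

5

Transformed code:
scale = c * 60
if c <= scale:
    print(scale)
scale = 6 // 60
c = 3 // 60
scale = x // 31 - c[x]
if 4 < x:
    scale = 28 + scale
    record(23)
else:
    scale = scale // c
c = scale * x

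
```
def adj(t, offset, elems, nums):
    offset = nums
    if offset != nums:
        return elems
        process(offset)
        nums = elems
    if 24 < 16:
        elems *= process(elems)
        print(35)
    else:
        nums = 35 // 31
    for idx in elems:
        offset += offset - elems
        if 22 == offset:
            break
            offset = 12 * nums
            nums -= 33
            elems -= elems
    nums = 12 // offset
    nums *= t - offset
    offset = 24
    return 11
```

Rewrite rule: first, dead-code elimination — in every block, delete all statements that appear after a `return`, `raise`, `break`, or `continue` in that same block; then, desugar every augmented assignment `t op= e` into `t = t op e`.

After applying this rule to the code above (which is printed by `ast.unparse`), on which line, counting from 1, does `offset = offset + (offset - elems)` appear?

11

Transformed code:
def adj(t, offset, elems, nums):
    offset = nums
    if offset != nums:
        return elems
    if 24 < 16:
        elems = elems * process(elems)
        print(35)
    else:
        nums = 35 // 31
    for idx in elems:
        offset = offset + (offset - elems)
        if 22 == offset:
            break
    nums = 12 // offset
    nums = nums * (t - offset)
    offset = 24
    return 11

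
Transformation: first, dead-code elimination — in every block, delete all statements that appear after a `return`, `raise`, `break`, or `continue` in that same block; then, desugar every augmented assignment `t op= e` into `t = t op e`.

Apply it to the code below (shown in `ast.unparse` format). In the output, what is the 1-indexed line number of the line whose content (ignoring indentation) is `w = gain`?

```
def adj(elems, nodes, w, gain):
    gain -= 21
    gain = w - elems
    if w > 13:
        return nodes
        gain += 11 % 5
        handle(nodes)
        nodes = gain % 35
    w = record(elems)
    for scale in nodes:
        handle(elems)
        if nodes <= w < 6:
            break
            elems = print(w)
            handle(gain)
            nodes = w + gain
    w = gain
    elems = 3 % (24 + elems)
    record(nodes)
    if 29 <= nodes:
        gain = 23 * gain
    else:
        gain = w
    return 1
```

11

Transformed code:
def adj(elems, nodes, w, gain):
    gain = gain - 21
    gain = w - elems
    if w > 13:
        return nodes
    w = record(elems)
    for scale in nodes:
        handle(elems)
        if nodes <= w < 6:
            break
    w = gain
    elems = 3 % (24 + elems)
    record(nodes)
    if 29 <= nodes:
        gain = 23 * gain
    else:
        gain = w
    return 1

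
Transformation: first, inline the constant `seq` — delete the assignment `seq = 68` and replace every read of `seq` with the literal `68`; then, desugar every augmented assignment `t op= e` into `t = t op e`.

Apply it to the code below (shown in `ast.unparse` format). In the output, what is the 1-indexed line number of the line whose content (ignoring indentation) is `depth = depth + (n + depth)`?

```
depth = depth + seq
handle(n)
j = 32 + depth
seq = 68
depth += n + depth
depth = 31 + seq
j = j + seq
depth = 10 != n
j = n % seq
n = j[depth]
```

4

Transformed code:
depth = depth + 68
handle(n)
j = 32 + depth
depth = depth + (n + depth)
depth = 31 + 68
j = j + 68
depth = 10 != n
j = n % 68
n = j[depth]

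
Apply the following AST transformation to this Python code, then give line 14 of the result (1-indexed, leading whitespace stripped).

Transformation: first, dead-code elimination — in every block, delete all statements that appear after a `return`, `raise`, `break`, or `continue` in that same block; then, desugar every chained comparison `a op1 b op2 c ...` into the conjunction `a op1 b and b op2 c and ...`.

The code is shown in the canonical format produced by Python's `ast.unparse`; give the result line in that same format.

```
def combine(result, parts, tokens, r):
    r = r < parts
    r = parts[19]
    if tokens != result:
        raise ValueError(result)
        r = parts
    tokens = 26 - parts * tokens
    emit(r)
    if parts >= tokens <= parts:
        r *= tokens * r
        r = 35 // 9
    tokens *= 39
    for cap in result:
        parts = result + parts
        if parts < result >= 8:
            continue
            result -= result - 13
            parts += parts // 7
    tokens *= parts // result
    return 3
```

if parts < result and result >= 8:

Transformed code:
def combine(result, parts, tokens, r):
    r = r < parts
    r = parts[19]
    if tokens != result:
        raise ValueError(result)
    tokens = 26 - parts * tokens
    emit(r)
    if parts >= tokens and tokens <= parts:
        r *= tokens * r
        r = 35 // 9
    tokens *= 39
    for cap in result:
        parts = result + parts
        if parts < result and result >= 8:
            continue
    tokens *= parts // result
    return 3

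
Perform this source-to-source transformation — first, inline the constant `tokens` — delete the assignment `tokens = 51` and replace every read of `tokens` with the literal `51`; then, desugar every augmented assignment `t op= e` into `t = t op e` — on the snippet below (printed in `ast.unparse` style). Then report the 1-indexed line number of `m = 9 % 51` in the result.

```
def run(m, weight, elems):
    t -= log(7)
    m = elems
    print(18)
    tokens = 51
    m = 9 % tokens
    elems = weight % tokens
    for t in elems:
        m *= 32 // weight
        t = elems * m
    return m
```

5

Transformed code:
def run(m, weight, elems):
    t = t - log(7)
    m = elems
    print(18)
    m = 9 % 51
    elems = weight % 51
    for t in elems:
        m = m * (32 // weight)
        t = elems * m
    return m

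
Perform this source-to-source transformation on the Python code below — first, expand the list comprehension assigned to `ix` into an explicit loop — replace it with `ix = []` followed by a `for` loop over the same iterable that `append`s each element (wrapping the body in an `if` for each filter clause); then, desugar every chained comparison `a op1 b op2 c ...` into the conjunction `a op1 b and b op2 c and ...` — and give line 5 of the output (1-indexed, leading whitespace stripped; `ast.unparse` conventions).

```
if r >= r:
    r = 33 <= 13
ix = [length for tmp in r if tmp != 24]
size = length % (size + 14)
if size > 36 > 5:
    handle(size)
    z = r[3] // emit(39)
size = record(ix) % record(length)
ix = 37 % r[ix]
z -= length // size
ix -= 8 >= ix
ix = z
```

if tmp != 24:

Transformed code:
if r >= r:
    r = 33 <= 13
ix = []
for tmp in r:
    if tmp != 24:
        ix.append(length)
size = length % (size + 14)
if size > 36 and 36 > 5:
    handle(size)
    z = r[3] // emit(39)
size = record(ix) % record(length)
ix = 37 % r[ix]
z -= length // size
ix -= 8 >= ix
ix = z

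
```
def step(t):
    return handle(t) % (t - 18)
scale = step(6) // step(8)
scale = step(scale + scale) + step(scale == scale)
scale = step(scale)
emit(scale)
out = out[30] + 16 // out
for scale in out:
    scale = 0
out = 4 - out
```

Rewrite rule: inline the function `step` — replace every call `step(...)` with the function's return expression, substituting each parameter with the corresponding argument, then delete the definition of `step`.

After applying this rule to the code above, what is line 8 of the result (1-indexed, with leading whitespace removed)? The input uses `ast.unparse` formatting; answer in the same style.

Transformed code:
scale = handle(6) % (6 - 18) // (handle(8) % (8 - 18))
scale = handle(scale + scale) % (scale + scale - 18) + handle(scale == scale) % ((scale == scale) - 18)
scale = handle(scale) % (scale - 18)
emit(scale)
out = out[30] + 16 // out
for scale in out:
    scale = 0
out = 4 - out

out = 4 - out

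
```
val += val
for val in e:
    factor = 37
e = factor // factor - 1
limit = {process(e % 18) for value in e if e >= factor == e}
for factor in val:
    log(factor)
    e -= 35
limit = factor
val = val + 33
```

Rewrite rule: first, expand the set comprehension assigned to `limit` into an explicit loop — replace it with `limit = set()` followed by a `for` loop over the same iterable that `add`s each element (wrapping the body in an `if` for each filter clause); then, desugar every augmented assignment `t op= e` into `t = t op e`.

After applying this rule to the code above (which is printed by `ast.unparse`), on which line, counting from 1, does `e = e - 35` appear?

11

Transformed code:
val = val + val
for val in e:
    factor = 37
e = factor // factor - 1
limit = set()
for value in e:
    if e >= factor == e:
        limit.add(process(e % 18))
for factor in val:
    log(factor)
    e = e - 35
limit = factor
val = val + 33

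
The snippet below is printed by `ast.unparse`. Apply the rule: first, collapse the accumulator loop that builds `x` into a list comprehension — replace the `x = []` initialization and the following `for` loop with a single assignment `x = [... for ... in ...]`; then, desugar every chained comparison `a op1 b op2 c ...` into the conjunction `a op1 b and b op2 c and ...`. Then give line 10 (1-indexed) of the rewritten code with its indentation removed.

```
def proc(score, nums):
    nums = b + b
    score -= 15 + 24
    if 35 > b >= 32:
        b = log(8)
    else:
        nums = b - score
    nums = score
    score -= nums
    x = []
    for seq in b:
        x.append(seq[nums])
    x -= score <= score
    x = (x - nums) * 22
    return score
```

Transformed code:
def proc(score, nums):
    nums = b + b
    score -= 15 + 24
    if 35 > b and b >= 32:
        b = log(8)
    else:
        nums = b - score
    nums = score
    score -= nums
    x = [seq[nums] for seq in b]
    x -= score <= score
    x = (x - nums) * 22
    return score

x = [seq[nums] for seq in b]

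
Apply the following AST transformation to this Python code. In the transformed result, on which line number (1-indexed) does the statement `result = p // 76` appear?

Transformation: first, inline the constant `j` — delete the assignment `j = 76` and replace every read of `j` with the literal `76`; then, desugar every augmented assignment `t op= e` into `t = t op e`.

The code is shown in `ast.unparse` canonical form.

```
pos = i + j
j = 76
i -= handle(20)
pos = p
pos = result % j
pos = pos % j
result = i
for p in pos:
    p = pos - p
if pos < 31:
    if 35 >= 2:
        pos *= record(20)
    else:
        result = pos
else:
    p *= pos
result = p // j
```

16

Transformed code:
pos = i + 76
i = i - handle(20)
pos = p
pos = result % 76
pos = pos % 76
result = i
for p in pos:
    p = pos - p
if pos < 31:
    if 35 >= 2:
        pos = pos * record(20)
    else:
        result = pos
else:
    p = p * pos
result = p // 76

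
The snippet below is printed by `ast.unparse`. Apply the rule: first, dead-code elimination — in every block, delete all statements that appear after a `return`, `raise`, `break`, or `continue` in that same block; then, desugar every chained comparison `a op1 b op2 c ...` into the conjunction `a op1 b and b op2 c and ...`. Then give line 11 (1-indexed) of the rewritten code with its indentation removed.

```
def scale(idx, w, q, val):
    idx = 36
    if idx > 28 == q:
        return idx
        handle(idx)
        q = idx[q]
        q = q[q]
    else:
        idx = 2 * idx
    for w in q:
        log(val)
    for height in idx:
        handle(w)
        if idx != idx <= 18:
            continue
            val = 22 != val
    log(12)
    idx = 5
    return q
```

Transformed code:
def scale(idx, w, q, val):
    idx = 36
    if idx > 28 and 28 == q:
        return idx
    else:
        idx = 2 * idx
    for w in q:
        log(val)
    for height in idx:
        handle(w)
        if idx != idx and idx <= 18:
            continue
    log(12)
    idx = 5
    return q

if idx != idx and idx <= 18:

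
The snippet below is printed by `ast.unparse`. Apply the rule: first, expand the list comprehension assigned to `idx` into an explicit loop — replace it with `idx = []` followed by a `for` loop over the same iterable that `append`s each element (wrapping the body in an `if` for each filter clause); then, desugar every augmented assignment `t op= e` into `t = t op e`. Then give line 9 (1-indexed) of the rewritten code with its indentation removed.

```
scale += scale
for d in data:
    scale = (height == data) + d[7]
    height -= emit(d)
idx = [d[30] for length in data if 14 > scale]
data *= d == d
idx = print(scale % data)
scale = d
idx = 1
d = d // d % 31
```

Transformed code:
scale = scale + scale
for d in data:
    scale = (height == data) + d[7]
    height = height - emit(d)
idx = []
for length in data:
    if 14 > scale:
        idx.append(d[30])
data = data * (d == d)
idx = print(scale % data)
scale = d
idx = 1
d = d // d % 31

data = data * (d == d)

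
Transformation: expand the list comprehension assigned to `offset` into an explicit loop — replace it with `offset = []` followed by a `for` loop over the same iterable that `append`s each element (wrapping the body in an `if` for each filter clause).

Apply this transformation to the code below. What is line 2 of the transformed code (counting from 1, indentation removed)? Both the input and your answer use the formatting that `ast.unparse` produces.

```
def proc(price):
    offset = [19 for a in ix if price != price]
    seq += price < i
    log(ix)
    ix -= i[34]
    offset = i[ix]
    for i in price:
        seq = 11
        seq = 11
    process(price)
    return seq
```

Transformed code:
def proc(price):
    offset = []
    for a in ix:
        if price != price:
            offset.append(19)
    seq += price < i
    log(ix)
    ix -= i[34]
    offset = i[ix]
    for i in price:
        seq = 11
        seq = 11
    process(price)
    return seq

offset = []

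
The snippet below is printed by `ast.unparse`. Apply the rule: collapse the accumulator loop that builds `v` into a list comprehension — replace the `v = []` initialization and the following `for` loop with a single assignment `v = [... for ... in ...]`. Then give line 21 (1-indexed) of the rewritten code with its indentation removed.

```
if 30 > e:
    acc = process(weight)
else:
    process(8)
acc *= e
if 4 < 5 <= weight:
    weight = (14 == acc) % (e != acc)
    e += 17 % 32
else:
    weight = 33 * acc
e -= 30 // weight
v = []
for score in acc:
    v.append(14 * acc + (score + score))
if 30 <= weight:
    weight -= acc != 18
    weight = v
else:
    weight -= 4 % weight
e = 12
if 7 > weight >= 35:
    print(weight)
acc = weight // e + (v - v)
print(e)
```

acc = weight // e + (v - v)

Transformed code:
if 30 > e:
    acc = process(weight)
else:
    process(8)
acc *= e
if 4 < 5 <= weight:
    weight = (14 == acc) % (e != acc)
    e += 17 % 32
else:
    weight = 33 * acc
e -= 30 // weight
v = [14 * acc + (score + score) for score in acc]
if 30 <= weight:
    weight -= acc != 18
    weight = v
else:
    weight -= 4 % weight
e = 12
if 7 > weight >= 35:
    print(weight)
acc = weight // e + (v - v)
print(e)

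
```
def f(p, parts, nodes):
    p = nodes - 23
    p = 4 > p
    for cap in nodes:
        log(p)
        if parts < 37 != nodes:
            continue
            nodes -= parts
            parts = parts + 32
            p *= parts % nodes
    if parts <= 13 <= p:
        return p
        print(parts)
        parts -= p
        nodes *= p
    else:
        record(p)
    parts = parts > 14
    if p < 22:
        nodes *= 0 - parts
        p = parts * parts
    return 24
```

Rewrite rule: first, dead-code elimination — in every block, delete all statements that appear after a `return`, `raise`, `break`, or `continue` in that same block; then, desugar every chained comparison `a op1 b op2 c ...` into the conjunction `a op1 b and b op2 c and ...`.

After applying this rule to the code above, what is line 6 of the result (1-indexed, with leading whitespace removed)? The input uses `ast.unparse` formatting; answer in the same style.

if parts < 37 and 37 != nodes:

Transformed code:
def f(p, parts, nodes):
    p = nodes - 23
    p = 4 > p
    for cap in nodes:
        log(p)
        if parts < 37 and 37 != nodes:
            continue
    if parts <= 13 and 13 <= p:
        return p
    else:
        record(p)
    parts = parts > 14
    if p < 22:
        nodes *= 0 - parts
        p = parts * parts
    return 24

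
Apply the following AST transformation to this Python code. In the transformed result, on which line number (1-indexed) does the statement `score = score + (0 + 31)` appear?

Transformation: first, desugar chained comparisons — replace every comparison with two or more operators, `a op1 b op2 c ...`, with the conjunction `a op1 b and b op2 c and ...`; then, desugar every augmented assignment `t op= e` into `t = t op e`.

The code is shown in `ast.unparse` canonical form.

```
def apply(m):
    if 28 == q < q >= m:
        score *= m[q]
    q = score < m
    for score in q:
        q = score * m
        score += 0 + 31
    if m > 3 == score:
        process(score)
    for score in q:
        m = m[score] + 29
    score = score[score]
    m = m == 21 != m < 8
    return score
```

Transformed code:
def apply(m):
    if 28 == q and q < q and (q >= m):
        score = score * m[q]
    q = score < m
    for score in q:
        q = score * m
        score = score + (0 + 31)
    if m > 3 and 3 == score:
        process(score)
    for score in q:
        m = m[score] + 29
    score = score[score]
    m = m == 21 and 21 != m and (m < 8)
    return score

7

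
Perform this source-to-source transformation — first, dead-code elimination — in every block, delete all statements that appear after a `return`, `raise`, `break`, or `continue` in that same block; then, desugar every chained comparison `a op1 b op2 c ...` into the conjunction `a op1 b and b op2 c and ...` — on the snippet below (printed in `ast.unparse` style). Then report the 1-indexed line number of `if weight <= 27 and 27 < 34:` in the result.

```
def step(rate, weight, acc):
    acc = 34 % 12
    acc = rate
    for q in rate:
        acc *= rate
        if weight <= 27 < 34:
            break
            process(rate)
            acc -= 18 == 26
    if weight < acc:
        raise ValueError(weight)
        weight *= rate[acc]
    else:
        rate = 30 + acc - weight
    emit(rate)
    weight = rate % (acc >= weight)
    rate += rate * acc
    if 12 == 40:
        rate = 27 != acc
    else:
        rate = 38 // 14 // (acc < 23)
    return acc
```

6

Transformed code:
def step(rate, weight, acc):
    acc = 34 % 12
    acc = rate
    for q in rate:
        acc *= rate
        if weight <= 27 and 27 < 34:
            break
    if weight < acc:
        raise ValueError(weight)
    else:
        rate = 30 + acc - weight
    emit(rate)
    weight = rate % (acc >= weight)
    rate += rate * acc
    if 12 == 40:
        rate = 27 != acc
    else:
        rate = 38 // 14 // (acc < 23)
    return acc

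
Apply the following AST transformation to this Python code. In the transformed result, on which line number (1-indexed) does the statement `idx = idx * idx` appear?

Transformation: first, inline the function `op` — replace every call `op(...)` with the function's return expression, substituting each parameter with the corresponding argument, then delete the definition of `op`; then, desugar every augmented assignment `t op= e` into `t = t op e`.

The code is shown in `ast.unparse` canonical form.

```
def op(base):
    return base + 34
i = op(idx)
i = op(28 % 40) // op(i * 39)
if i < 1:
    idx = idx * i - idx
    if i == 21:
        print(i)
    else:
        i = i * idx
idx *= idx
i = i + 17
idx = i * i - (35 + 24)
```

9

Transformed code:
i = idx + 34
i = (28 % 40 + 34) // (i * 39 + 34)
if i < 1:
    idx = idx * i - idx
    if i == 21:
        print(i)
    else:
        i = i * idx
idx = idx * idx
i = i + 17
idx = i * i - (35 + 24)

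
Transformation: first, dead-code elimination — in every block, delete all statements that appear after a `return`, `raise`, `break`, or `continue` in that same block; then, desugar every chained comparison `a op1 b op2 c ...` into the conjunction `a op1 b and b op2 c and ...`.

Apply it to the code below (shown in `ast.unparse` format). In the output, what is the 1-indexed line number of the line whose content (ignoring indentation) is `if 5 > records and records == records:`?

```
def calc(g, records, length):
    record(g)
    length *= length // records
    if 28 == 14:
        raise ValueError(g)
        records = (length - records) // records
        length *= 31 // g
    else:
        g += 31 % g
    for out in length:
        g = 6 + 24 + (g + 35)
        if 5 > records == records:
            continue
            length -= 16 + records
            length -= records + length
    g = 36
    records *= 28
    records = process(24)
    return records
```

Transformed code:
def calc(g, records, length):
    record(g)
    length *= length // records
    if 28 == 14:
        raise ValueError(g)
    else:
        g += 31 % g
    for out in length:
        g = 6 + 24 + (g + 35)
        if 5 > records and records == records:
            continue
    g = 36
    records *= 28
    records = process(24)
    return records

10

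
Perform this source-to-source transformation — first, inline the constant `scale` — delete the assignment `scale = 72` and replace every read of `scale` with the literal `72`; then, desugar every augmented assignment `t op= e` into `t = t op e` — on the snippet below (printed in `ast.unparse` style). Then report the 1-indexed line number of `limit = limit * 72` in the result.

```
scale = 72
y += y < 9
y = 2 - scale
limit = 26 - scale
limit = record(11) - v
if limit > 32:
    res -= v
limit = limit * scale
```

Transformed code:
y = y + (y < 9)
y = 2 - 72
limit = 26 - 72
limit = record(11) - v
if limit > 32:
    res = res - v
limit = limit * 72

7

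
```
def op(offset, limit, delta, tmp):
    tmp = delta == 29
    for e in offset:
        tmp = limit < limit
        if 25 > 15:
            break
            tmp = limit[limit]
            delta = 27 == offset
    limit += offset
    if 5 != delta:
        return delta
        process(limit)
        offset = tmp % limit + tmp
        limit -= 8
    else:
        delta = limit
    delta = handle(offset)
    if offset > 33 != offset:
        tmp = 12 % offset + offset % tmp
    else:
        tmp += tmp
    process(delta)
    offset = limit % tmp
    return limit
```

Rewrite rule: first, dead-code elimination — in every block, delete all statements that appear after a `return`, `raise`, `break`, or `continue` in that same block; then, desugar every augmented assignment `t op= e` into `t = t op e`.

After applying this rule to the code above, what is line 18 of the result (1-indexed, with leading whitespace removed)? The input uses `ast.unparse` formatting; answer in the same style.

offset = limit % tmp

Transformed code:
def op(offset, limit, delta, tmp):
    tmp = delta == 29
    for e in offset:
        tmp = limit < limit
        if 25 > 15:
            break
    limit = limit + offset
    if 5 != delta:
        return delta
    else:
        delta = limit
    delta = handle(offset)
    if offset > 33 != offset:
        tmp = 12 % offset + offset % tmp
    else:
        tmp = tmp + tmp
    process(delta)
    offset = limit % tmp
    return limit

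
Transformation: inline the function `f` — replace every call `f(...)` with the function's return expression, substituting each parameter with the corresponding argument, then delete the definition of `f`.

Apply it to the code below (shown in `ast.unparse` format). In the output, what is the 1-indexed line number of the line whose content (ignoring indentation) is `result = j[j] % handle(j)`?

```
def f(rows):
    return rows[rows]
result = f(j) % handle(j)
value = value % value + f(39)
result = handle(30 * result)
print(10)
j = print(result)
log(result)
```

1

Transformed code:
result = j[j] % handle(j)
value = value % value + 39[39]
result = handle(30 * result)
print(10)
j = print(result)
log(result)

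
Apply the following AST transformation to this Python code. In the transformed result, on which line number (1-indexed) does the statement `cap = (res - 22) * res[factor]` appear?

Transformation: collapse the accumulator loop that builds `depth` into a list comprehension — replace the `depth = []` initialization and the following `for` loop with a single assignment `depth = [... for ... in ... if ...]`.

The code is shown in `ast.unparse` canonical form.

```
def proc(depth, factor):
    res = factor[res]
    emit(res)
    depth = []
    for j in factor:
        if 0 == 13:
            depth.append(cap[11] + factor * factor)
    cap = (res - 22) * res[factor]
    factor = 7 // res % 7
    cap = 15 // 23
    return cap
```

5

Transformed code:
def proc(depth, factor):
    res = factor[res]
    emit(res)
    depth = [cap[11] + factor * factor for j in factor if 0 == 13]
    cap = (res - 22) * res[factor]
    factor = 7 // res % 7
    cap = 15 // 23
    return cap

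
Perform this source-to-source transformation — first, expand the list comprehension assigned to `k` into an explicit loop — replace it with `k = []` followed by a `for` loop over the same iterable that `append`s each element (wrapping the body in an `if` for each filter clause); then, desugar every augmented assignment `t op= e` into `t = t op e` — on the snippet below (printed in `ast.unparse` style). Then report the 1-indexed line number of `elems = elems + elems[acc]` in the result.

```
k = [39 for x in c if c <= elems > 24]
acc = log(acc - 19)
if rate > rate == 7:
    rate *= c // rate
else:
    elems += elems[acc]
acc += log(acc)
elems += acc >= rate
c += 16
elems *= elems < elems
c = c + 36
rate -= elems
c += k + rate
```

Transformed code:
k = []
for x in c:
    if c <= elems > 24:
        k.append(39)
acc = log(acc - 19)
if rate > rate == 7:
    rate = rate * (c // rate)
else:
    elems = elems + elems[acc]
acc = acc + log(acc)
elems = elems + (acc >= rate)
c = c + 16
elems = elems * (elems < elems)
c = c + 36
rate = rate - elems
c = c + (k + rate)

9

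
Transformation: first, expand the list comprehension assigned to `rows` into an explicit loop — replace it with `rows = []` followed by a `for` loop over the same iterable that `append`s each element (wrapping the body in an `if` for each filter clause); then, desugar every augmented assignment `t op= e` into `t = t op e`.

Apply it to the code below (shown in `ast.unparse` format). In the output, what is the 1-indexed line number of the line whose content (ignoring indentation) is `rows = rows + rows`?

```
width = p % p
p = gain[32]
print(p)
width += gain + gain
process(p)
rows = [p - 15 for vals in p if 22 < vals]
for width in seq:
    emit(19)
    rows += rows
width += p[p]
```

Transformed code:
width = p % p
p = gain[32]
print(p)
width = width + (gain + gain)
process(p)
rows = []
for vals in p:
    if 22 < vals:
        rows.append(p - 15)
for width in seq:
    emit(19)
    rows = rows + rows
width = width + p[p]

12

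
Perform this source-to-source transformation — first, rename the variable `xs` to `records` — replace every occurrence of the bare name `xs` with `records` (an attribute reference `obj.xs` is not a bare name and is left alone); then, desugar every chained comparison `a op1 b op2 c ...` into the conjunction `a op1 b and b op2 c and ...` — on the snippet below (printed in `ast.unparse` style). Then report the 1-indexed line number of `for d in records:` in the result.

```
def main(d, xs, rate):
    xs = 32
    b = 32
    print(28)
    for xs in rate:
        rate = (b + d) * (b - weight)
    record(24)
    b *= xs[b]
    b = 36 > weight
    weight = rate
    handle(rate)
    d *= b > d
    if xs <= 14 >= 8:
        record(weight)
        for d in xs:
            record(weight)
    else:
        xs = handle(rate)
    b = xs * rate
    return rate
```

15

Transformed code:
def main(d, records, rate):
    records = 32
    b = 32
    print(28)
    for records in rate:
        rate = (b + d) * (b - weight)
    record(24)
    b *= records[b]
    b = 36 > weight
    weight = rate
    handle(rate)
    d *= b > d
    if records <= 14 and 14 >= 8:
        record(weight)
        for d in records:
            record(weight)
    else:
        records = handle(rate)
    b = records * rate
    return rate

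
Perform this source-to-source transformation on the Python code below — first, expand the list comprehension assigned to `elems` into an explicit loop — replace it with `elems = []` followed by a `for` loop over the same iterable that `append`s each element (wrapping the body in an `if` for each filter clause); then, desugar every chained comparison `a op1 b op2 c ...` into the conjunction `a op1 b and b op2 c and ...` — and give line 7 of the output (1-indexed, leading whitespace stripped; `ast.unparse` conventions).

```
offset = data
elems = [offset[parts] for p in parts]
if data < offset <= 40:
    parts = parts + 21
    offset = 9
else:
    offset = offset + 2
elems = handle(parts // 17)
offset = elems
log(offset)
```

offset = 9

Transformed code:
offset = data
elems = []
for p in parts:
    elems.append(offset[parts])
if data < offset and offset <= 40:
    parts = parts + 21
    offset = 9
else:
    offset = offset + 2
elems = handle(parts // 17)
offset = elems
log(offset)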